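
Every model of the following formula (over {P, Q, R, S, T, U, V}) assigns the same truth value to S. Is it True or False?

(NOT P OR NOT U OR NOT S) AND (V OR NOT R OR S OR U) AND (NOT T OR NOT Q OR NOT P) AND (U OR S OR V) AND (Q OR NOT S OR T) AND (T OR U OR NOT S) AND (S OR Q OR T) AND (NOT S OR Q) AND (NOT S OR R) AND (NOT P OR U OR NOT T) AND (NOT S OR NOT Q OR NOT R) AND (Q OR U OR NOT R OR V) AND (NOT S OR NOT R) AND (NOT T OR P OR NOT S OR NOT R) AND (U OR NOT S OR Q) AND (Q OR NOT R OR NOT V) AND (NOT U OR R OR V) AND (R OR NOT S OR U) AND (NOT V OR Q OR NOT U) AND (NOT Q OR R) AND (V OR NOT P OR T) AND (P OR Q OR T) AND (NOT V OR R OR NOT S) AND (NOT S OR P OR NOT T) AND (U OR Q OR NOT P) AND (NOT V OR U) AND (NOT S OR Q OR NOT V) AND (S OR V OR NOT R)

False

Suppose S = true.
From the singleton clause (Q), Q = true.
From the singleton clause (R), R = true.
But (NOT R) is also a unit clause — contradiction.
So every satisfying assignment has S = False.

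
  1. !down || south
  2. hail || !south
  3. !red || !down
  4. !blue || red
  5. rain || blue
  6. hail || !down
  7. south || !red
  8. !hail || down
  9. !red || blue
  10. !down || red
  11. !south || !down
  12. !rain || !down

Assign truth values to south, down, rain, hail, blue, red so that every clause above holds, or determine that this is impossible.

south ↦ false,  down ↦ false,  rain ↦ true,  hail ↦ false,  blue ↦ false,  red ↦ false

Branch on down: set down = false.
The clause (!hail) is unit, so hail = false.
The clause (!south) is unit, so south = false.
The clause (!red) is unit, so red = false.
The clause (!blue) is unit, so blue = false.
The clause (rain) is unit, so rain = true.
This assignment satisfies each clause.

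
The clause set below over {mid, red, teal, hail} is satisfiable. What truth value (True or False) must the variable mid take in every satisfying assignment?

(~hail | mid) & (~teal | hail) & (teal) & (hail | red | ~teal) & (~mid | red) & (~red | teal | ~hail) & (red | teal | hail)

Suppose mid = 0.
The clause (~hail) is unit, so hail = 0.
The clause (~teal) is unit, so teal = 0.
But (teal) is also a unit clause — contradiction.
So every satisfying assignment has mid = True.

True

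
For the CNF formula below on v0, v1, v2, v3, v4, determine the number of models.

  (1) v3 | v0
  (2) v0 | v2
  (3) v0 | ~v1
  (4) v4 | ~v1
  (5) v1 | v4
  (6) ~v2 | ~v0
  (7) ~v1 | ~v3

4

There are 2^5 = 32 truth assignments over (v0, v1, v2, v3, v4).
Split on v0. With v0 = 1, the clauses containing v0 are satisfied and ~v0 drops from the rest; 3 of the 2^4 = 16 assignments to the other variables satisfy what remains.
With v0 = 0, by the same count on the reduced clause set, 1 assignment works.
(One model: v0=F, v1=F, v2=T, v3=T, v4=T.)
Total: 3 + 1 = 4.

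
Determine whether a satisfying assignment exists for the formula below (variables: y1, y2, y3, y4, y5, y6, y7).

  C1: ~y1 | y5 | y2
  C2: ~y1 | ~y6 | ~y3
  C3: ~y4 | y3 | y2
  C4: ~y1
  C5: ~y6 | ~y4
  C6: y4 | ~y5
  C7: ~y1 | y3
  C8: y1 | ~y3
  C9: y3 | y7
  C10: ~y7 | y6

Yes

(~y1) alone gives y1 = 0.
(~y3) alone gives y3 = 0.
(y7) alone gives y7 = 1.
(y6) alone gives y6 = 1.
(~y4) alone gives y4 = 0.
(~y5) alone gives y5 = 0.
Every clause is now satisfied; y2 is unconstrained.
A satisfying assignment: y1 ↦ 0; y2 ↦ 0; y3 ↦ 0; y4 ↦ 0; y5 ↦ 0; y6 ↦ 1; y7 ↦ 1.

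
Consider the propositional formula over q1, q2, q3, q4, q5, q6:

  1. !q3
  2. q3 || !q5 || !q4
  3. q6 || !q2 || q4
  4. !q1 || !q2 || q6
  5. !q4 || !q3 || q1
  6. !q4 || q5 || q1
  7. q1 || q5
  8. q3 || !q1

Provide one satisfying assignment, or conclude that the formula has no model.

q1 ↦ false,  q2 ↦ true,  q3 ↦ false,  q4 ↦ false,  q5 ↦ true,  q6 ↦ true

Unit clause (!q3) forces q3 = false.
Unit clause (!q1) forces q1 = false.
Unit clause (q5) forces q5 = true.
Unit clause (!q4) forces q4 = false.
Branch on q6: set q6 = true.
All clauses hold; q2 can take either value.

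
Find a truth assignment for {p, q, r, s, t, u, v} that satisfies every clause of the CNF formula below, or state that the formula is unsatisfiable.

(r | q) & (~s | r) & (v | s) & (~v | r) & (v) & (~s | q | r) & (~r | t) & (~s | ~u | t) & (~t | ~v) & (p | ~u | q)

UNSATISFIABLE

(v) alone gives v = 1.
(r) alone gives r = 1.
(t) alone gives t = 1.
That conflicts with the unit clause (~t).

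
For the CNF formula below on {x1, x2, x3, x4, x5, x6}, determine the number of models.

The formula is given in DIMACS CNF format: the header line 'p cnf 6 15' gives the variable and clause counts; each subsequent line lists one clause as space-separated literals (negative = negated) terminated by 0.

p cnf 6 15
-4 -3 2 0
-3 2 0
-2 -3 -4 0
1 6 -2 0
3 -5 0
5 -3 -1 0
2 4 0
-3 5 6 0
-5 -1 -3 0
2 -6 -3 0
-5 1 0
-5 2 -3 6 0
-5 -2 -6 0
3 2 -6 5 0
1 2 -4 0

There are 2^6 = 64 truth assignments over (x1, x2, x3, x4, x5, x6).
Split on x4. With x4 = True, the clauses containing x4 are satisfied and ¬x4 drops from the rest; 4 of the 2^5 = 32 assignments to the other variables satisfy what remains.
With x4 = False, by the same count on the reduced clause set, 4 assignments work.
Total: 4 + 4 = 8.

8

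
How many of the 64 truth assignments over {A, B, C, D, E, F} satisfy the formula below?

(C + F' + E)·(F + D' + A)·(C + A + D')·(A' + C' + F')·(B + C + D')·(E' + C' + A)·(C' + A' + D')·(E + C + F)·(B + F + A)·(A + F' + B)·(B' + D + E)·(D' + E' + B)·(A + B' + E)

11

There are 2^6 = 64 truth assignments over (A, B, C, D, E, F).
Split on B. With B = 1, the clauses containing B are satisfied and B' drops from the rest; 7 of the 2^5 = 32 assignments to the other variables satisfy what remains.
With B = 0, by the same count on the reduced clause set, 4 assignments work.
(One model: A=F, B=T, C=F, D=F, E=T, F=F.)
Total: 7 + 4 = 11.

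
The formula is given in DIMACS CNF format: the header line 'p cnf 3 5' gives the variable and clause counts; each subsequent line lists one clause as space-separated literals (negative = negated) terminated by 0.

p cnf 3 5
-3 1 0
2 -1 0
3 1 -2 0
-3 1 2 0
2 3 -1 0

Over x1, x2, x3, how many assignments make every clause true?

There are 2^3 = 8 truth assignments over (x1, x2, x3).
Split on x2. With x2 = True, the clauses containing x2 are satisfied and ¬x2 drops from the rest; 2 of the 2^2 = 4 assignments to the other variables satisfy what remains.
With x2 = False, by the same count on the reduced clause set, 1 assignment works.
Total: 2 + 1 = 3.

3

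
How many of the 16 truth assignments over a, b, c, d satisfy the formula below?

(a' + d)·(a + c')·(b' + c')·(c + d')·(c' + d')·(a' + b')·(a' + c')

There are 2^4 = 16 truth assignments over (a, b, c, d).
Check each against the 7 clauses (columns in the order a, b, c, d):
  F F F F  ✓ satisfies all
  F F F T  ✗ fails (c + d')
  F F T F  ✗ fails (a + c')
  F F T T  ✗ fails (a + c')
  F T F F  ✓ satisfies all
  F T F T  ✗ fails (c + d')
  F T T F  ✗ fails (a + c')
  F T T T  ✗ fails (a + c')
  T F F F  ✗ fails (a' + d)
  T F F T  ✗ fails (c + d')
  T F T F  ✗ fails (a' + d)
  T F T T  ✗ fails (c' + d')
  T T F F  ✗ fails (a' + d)
  T T F T  ✗ fails (c + d')
  T T T F  ✗ fails (a' + d)
  T T T T  ✗ fails (b' + c')
2 of the 16 rows are models.

2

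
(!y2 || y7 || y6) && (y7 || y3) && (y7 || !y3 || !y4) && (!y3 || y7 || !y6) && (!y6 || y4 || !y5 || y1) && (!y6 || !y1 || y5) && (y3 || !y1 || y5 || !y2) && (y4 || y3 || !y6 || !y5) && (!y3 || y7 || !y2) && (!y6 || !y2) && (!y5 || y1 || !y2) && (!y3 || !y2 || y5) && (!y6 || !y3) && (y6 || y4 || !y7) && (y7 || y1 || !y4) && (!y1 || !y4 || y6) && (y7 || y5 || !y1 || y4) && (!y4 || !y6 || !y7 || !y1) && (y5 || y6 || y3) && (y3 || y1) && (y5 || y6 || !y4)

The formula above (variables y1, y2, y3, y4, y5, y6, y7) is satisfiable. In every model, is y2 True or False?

Suppose y2 = true.
(!y6) alone gives y6 = false.
(y7) alone gives y7 = true.
(y4) alone gives y4 = true.
(!y1) alone gives y1 = false.
(!y5) alone gives y5 = false.
Now (y5) is unsatisfied and unit — conflict.
So every satisfying assignment has y2 = False.

False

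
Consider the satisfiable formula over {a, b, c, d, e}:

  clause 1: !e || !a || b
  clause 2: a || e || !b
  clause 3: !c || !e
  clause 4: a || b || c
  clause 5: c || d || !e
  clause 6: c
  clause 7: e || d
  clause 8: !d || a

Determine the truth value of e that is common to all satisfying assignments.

Suppose e = true.
From the singleton clause (!c), c = false.
That conflicts with the unit clause (c).
So every satisfying assignment has e = False.

False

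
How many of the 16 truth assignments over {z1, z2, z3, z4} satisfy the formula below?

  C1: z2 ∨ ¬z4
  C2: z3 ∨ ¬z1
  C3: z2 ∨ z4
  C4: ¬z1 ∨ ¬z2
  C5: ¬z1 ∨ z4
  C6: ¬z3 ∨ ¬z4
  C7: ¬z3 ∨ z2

There are 2^4 = 16 truth assignments over (z1, z2, z3, z4).
Check each against the 7 clauses (columns in the order z1, z2, z3, z4):
  F F F F  ✗ fails (z2 ∨ z4)
  F F F T  ✗ fails (z2 ∨ ¬z4)
  F F T F  ✗ fails (z2 ∨ z4)
  F F T T  ✗ fails (z2 ∨ ¬z4)
  F T F F  ✓ satisfies all
  F T F T  ✓ satisfies all
  F T T F  ✓ satisfies all
  F T T T  ✗ fails (¬z3 ∨ ¬z4)
  T F F F  ✗ fails (z3 ∨ ¬z1)
  T F F T  ✗ fails (z2 ∨ ¬z4)
  T F T F  ✗ fails (z2 ∨ z4)
  T F T T  ✗ fails (z2 ∨ ¬z4)
  T T F F  ✗ fails (z3 ∨ ¬z1)
  T T F T  ✗ fails (z3 ∨ ¬z1)
  T T T F  ✗ fails (¬z1 ∨ ¬z2)
  T T T T  ✗ fails (¬z1 ∨ ¬z2)
3 of the 16 rows are models.

3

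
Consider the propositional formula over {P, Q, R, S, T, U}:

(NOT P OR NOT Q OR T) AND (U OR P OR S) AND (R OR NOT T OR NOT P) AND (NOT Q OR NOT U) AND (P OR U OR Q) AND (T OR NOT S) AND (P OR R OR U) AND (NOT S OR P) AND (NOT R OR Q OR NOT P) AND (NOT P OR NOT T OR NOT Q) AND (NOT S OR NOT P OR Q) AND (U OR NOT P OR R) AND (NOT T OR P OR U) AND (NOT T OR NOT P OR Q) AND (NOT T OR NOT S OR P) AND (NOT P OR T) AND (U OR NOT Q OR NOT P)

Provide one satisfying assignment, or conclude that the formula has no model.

Try Q = false.
Try P = false.
Unit clause (U) forces U = true.
Unit clause (NOT S) forces S = false.
No clause remains; R, T are free.

P ↦ false; Q ↦ false; R ↦ true; S ↦ false; T ↦ false; U ↦ true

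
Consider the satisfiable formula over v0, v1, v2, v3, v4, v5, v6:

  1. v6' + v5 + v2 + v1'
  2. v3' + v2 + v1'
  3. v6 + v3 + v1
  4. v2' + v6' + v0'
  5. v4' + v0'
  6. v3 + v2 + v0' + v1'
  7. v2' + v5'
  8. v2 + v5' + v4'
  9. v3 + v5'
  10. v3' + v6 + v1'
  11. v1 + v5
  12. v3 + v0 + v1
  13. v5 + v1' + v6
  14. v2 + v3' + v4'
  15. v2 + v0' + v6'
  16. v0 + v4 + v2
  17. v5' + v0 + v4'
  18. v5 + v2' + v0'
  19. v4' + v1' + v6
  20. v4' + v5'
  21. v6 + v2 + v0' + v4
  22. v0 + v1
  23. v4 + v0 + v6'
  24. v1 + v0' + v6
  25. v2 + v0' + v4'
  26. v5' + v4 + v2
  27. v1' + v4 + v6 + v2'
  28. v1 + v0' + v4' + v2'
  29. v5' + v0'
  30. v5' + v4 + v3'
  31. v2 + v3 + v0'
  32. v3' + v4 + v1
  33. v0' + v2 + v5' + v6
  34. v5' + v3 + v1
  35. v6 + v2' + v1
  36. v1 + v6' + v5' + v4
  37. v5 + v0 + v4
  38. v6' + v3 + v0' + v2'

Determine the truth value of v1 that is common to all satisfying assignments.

True

Suppose v1 = 0.
Unit clause (v5) forces v5 = 1.
Unit clause (v2') forces v2 = 0.
Unit clause (v4') forces v4 = 0.
Now (v4) is unsatisfied and unit — conflict.
So every satisfying assignment has v1 = True.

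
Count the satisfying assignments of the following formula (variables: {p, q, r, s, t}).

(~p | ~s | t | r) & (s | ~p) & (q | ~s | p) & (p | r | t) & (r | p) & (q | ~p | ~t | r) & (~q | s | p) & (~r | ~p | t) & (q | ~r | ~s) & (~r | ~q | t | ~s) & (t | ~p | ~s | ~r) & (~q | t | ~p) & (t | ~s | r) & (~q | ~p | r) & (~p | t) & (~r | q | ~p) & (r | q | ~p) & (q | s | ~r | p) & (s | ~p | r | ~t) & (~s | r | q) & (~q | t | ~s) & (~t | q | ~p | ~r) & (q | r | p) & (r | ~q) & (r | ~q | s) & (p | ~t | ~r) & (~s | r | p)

1

There are 2^5 = 32 truth assignments over (p, q, r, s, t).
Split on p. With p = 1, the clauses containing p are satisfied and ~p drops from the rest; 1 of the 2^4 = 16 assignments to the other variables satisfy what remains.
With p = 0, by the same count on the reduced clause set, 0 assignments work.
(One model: p=T, q=T, r=T, s=T, t=T.)
Total: 1 + 0 = 1.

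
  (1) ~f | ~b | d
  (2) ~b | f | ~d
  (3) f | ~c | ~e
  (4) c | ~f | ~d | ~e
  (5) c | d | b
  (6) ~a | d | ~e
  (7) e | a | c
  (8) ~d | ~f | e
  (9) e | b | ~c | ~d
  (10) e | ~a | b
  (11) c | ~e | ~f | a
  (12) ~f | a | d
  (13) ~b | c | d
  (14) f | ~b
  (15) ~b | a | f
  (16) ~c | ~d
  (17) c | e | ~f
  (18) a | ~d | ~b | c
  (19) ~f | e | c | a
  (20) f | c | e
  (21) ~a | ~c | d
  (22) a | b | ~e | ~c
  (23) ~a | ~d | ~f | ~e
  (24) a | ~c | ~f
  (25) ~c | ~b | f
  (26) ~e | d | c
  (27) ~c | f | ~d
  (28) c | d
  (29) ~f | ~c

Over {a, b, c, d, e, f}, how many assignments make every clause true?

3

There are 2^6 = 64 truth assignments over (a, b, c, d, e, f).
Split on c. With c = 1, the clauses containing c are satisfied and ~c drops from the rest; 1 of the 2^5 = 32 assignments to the other variables satisfy what remains.
With c = 0, by the same count on the reduced clause set, 2 assignments work.
(One model: a=F, b=F, c=F, d=T, e=T, f=F.)
Total: 1 + 2 = 3.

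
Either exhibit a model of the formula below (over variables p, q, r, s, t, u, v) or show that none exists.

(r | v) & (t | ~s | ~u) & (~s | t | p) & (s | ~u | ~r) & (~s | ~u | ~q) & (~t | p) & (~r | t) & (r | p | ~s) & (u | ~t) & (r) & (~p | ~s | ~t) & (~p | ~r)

UNSATISFIABLE

The clause (r) is unit, so r = 1.
The clause (t) is unit, so t = 1.
The clause (p) is unit, so p = 1.
That conflicts with the unit clause (~p).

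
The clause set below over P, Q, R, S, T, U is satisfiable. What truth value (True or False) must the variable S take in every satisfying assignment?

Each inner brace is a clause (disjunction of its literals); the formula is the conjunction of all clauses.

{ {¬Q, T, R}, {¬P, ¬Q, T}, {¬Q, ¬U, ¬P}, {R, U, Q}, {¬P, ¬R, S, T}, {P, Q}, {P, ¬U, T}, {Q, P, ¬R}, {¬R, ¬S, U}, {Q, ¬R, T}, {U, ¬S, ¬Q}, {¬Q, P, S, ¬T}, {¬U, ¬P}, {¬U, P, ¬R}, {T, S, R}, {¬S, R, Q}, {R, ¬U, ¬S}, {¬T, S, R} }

False

Suppose S = True.
Suppose P = True.
(¬U) alone gives U = False.
(¬R) alone gives R = False.
(Q) alone gives Q = True.
But (¬Q) is also a unit clause — contradiction.
Backtrack on P: now try P = False.
(Q) alone gives Q = True.
(U) alone gives U = True.
(T) alone gives T = True.
(¬R) alone gives R = False.
But (R) is also a unit clause — contradiction.
Either choice for P ends in contradiction.
So every satisfying assignment has S = False.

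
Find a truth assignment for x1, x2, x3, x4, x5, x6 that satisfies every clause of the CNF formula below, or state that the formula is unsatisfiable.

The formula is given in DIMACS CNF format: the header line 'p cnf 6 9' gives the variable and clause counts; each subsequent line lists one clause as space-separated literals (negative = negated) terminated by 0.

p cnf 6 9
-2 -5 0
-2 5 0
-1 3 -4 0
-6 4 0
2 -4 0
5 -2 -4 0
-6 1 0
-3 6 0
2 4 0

UNSATISFIABLE

Try x2 = False.
Unit clause (¬x4) forces x4 = False.
That conflicts with the unit clause (x4).
Backtrack on x2: now try x2 = True.
Unit clause (¬x5) forces x5 = False.
That conflicts with the unit clause (x5).
Neither x2 = True nor x2 = False works.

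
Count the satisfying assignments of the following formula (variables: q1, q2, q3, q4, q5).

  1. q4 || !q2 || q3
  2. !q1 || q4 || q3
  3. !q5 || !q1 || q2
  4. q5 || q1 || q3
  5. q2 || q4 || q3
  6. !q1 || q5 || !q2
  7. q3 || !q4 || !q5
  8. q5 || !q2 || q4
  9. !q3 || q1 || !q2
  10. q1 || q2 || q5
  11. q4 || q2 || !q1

6

There are 2^5 = 32 truth assignments over (q1, q2, q3, q4, q5).
Split on q3. With q3 = true, the clauses containing q3 are satisfied and !q3 drops from the rest; 5 of the 2^4 = 16 assignments to the other variables satisfy what remains.
With q3 = false, by the same count on the reduced clause set, 1 assignment works.
Total: 5 + 1 = 6.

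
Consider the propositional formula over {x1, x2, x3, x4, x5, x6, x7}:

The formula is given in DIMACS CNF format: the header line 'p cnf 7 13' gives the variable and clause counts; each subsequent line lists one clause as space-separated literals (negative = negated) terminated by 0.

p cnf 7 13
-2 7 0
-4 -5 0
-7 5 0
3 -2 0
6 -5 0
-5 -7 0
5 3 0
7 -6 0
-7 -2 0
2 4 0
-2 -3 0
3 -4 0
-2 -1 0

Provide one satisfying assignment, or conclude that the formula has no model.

Case x2 = False:
(x4) alone gives x4 = True.
(¬x5) alone gives x5 = False.
(¬x7) alone gives x7 = False.
(x3) alone gives x3 = True.
(¬x6) alone gives x6 = False.
All clauses hold; x1 can take either value.

x1=False,  x2=False,  x3=True,  x4=True,  x5=False,  x6=False,  x7=False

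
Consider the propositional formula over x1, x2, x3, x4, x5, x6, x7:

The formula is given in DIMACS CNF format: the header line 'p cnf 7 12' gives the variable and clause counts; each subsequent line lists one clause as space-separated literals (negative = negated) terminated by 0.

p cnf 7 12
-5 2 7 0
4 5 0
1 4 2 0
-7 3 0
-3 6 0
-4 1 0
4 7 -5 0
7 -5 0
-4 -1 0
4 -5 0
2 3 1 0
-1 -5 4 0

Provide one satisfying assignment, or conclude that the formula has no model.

Suppose x4 = True.
The clause (x1) is unit, so x1 = True.
But (¬x1) is also a unit clause — contradiction.
Undo x4 and try x4 = False.
The clause (x5) is unit, so x5 = True.
But (¬x5) is also a unit clause — contradiction.
Neither x4 = True nor x4 = False works.

UNSATISFIABLE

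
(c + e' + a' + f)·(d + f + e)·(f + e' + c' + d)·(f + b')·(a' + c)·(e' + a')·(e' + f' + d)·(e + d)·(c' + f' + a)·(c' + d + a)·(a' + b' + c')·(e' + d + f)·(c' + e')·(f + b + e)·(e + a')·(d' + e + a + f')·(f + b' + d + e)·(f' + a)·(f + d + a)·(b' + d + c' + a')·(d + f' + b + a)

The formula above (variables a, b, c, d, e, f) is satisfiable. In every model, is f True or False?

False

Suppose f = 1.
From the singleton clause (a), a = 1.
From the singleton clause (c), c = 1.
From the singleton clause (e'), e = 0.
But (e) is also a unit clause — contradiction.
So every satisfying assignment has f = False.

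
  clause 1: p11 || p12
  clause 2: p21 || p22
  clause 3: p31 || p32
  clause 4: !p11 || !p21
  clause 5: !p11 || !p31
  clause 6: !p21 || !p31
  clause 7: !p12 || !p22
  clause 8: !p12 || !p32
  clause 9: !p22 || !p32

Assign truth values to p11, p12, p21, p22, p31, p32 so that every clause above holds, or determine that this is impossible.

UNSATISFIABLE

Suppose p11 = true.
The clause (!p21) is unit, so p21 = false.
The clause (p22) is unit, so p22 = true.
The clause (!p31) is unit, so p31 = false.
The clause (p32) is unit, so p32 = true.
That conflicts with the unit clause (!p32).
Undo p11 and try p11 = false.
The clause (p12) is unit, so p12 = true.
The clause (!p22) is unit, so p22 = false.
The clause (p21) is unit, so p21 = true.
The clause (!p31) is unit, so p31 = false.
The clause (p32) is unit, so p32 = true.
That conflicts with the unit clause (!p32).
Either choice for p11 ends in contradiction.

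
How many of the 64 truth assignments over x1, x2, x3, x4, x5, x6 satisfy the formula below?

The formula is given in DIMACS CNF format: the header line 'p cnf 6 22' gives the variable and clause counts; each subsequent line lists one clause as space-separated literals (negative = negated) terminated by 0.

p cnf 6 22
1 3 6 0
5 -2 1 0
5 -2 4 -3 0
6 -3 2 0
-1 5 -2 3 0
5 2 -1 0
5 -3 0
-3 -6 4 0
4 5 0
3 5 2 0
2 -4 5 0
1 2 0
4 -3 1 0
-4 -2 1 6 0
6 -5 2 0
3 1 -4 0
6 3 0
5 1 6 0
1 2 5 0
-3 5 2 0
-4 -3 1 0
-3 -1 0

There are 2^6 = 64 truth assignments over (x1, x2, x3, x4, x5, x6).
Split on x4. With x4 = True, the clauses containing x4 are satisfied and ¬x4 drops from the rest; 2 of the 2^5 = 32 assignments to the other variables satisfy what remains.
With x4 = False, by the same count on the reduced clause set, 3 assignments work.
Total: 2 + 3 = 5.

5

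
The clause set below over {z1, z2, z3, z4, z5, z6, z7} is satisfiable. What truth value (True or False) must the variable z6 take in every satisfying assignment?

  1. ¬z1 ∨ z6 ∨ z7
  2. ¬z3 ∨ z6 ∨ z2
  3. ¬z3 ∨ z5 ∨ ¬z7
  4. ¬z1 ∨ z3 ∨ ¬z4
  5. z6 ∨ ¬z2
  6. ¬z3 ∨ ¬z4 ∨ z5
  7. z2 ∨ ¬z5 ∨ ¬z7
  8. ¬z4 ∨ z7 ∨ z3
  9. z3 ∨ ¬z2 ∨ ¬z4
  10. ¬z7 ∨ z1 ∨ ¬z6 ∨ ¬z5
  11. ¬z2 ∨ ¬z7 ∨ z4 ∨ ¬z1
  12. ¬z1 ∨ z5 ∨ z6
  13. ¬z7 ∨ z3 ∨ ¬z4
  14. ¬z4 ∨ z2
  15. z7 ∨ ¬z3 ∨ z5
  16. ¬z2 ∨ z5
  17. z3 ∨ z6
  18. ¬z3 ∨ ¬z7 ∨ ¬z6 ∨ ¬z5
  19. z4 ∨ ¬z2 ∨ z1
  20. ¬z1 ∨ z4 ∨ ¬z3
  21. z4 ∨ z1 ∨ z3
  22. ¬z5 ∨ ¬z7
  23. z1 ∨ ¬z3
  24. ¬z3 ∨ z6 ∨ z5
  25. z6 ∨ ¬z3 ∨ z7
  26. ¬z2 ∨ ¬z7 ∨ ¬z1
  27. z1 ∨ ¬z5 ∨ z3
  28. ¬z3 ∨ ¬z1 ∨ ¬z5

True

Suppose z6 = False.
From the singleton clause (¬z2), z2 = False.
From the singleton clause (¬z3), z3 = False.
But (z3) is also a unit clause — contradiction.
So every satisfying assignment has z6 = True.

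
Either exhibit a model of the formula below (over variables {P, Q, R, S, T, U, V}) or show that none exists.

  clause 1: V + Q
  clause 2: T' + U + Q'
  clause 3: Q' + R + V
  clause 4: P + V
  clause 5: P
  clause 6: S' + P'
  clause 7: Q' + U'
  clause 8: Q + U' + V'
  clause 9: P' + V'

The clause (P) is unit, so P = 1.
The clause (S') is unit, so S = 0.
The clause (V') is unit, so V = 0.
The clause (Q) is unit, so Q = 1.
The clause (R) is unit, so R = 1.
The clause (U') is unit, so U = 0.
The clause (T') is unit, so T = 0.
This assignment satisfies each clause.

P: 1,  Q: 1,  R: 1,  S: 0,  T: 0,  U: 0,  V: 0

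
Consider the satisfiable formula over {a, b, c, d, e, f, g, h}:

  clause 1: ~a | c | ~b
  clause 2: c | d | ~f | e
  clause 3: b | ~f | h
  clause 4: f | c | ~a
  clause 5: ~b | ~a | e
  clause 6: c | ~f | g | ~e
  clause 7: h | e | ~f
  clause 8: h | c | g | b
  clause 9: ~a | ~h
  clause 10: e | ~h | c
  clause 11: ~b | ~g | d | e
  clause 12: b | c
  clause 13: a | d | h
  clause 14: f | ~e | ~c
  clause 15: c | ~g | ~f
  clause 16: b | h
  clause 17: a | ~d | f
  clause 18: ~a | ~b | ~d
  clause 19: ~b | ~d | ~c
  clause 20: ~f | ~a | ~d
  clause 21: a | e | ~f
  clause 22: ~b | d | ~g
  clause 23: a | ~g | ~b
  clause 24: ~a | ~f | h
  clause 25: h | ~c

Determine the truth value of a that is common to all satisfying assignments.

False

Suppose a = 1.
(~h) alone gives h = 0.
(b) alone gives b = 1.
(c) alone gives c = 1.
But (~c) is also a unit clause — contradiction.
So every satisfying assignment has a = False.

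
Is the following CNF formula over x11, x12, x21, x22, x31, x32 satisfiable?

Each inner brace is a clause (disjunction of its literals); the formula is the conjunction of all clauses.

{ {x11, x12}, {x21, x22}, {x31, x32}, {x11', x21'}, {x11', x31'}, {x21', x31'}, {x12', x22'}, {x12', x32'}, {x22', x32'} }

Suppose x11 = 1.
From the singleton clause (x21'), x21 = 0.
From the singleton clause (x22), x22 = 1.
From the singleton clause (x31'), x31 = 0.
From the singleton clause (x32), x32 = 1.
But (x32') is also a unit clause — contradiction.
So x11 must be the other value — set x11 = 0.
From the singleton clause (x12), x12 = 1.
From the singleton clause (x22'), x22 = 0.
From the singleton clause (x21), x21 = 1.
From the singleton clause (x31'), x31 = 0.
From the singleton clause (x32), x32 = 1.
But (x32') is also a unit clause — contradiction.
Either choice for x11 ends in contradiction.
No assignment satisfies every clause.

No, unsatisfiable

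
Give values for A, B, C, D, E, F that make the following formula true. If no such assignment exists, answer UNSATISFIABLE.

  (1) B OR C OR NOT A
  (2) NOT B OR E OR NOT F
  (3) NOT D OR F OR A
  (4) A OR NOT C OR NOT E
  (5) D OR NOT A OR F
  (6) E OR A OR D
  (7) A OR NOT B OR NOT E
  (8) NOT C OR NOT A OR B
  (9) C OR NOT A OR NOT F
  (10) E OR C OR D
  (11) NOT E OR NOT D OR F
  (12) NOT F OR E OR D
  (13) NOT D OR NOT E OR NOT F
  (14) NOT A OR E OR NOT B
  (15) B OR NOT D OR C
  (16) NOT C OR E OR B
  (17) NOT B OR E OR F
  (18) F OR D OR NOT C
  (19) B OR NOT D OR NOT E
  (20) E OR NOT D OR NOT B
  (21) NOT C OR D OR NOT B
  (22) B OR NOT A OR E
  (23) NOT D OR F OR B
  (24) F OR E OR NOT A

Case B = false:
Case C = false:
(NOT A) alone gives A = false.
(NOT D) alone gives D = false.
(E) alone gives E = true.
No clause remains; F is free.

A=false,  B=false,  C=false,  D=false,  E=true,  F=true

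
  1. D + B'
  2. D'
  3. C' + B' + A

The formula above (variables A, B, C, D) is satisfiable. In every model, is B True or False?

Suppose B = 1.
From the singleton clause (D), D = 1.
That conflicts with the unit clause (D').
So every satisfying assignment has B = False.

False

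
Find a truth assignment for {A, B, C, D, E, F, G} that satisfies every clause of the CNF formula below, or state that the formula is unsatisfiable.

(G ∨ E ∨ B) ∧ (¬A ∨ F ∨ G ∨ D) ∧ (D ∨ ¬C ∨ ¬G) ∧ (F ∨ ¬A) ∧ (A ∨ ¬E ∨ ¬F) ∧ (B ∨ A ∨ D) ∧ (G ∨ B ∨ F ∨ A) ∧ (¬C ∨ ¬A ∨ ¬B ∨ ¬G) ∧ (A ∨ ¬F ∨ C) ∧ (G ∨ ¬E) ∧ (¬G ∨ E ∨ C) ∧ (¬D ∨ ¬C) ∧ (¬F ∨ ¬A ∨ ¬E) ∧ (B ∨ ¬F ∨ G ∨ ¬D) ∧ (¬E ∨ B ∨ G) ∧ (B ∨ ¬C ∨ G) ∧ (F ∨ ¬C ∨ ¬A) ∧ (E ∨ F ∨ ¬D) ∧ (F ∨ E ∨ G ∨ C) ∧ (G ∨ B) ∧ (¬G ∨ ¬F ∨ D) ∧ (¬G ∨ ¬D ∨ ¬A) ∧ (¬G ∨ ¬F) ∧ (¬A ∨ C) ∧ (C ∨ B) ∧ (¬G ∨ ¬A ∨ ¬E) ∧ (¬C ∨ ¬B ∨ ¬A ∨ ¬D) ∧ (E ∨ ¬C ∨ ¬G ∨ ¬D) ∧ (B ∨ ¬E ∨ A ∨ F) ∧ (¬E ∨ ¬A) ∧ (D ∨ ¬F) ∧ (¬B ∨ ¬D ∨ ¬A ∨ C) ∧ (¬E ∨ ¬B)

Suppose F = False.
The clause (¬A) is unit, so A = False.
Suppose B = True.
The clause (¬E) is unit, so E = False.
The clause (¬D) is unit, so D = False.
Suppose C = True.
The clause (¬G) is unit, so G = False.
This assignment satisfies each clause.

A ↦ False,  B ↦ True,  C ↦ True,  D ↦ False,  E ↦ False,  F ↦ False,  G ↦ False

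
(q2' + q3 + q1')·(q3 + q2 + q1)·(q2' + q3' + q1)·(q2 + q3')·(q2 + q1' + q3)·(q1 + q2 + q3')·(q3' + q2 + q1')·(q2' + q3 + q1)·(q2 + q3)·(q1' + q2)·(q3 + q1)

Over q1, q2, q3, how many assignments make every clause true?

1

There are 2^3 = 8 truth assignments over (q1, q2, q3).
Check each against the 11 clauses (columns in the order q1, q2, q3):
  F F F  ✗ fails (q3 + q2 + q1)
  F F T  ✗ fails (q2 + q3')
  F T F  ✗ fails (q2' + q3 + q1)
  F T T  ✗ fails (q2' + q3' + q1)
  T F F  ✗ fails (q2 + q1' + q3)
  T F T  ✗ fails (q2 + q3')
  T T F  ✗ fails (q2' + q3 + q1')
  T T T  ✓ satisfies all
1 of the 8 rows is a model.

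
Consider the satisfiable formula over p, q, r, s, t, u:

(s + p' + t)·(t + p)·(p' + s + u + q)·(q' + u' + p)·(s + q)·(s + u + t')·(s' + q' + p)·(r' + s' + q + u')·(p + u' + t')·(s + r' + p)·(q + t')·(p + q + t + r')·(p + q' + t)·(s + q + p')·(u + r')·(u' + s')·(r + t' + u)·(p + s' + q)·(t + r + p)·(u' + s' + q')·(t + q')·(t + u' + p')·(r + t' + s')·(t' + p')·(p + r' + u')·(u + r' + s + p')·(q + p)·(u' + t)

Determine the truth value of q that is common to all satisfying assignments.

False

Suppose q = 1.
Unit clause (t) forces t = 1.
Unit clause (p') forces p = 0.
Unit clause (u') forces u = 0.
Unit clause (s) forces s = 1.
But (s') is also a unit clause — contradiction.
So every satisfying assignment has q = False.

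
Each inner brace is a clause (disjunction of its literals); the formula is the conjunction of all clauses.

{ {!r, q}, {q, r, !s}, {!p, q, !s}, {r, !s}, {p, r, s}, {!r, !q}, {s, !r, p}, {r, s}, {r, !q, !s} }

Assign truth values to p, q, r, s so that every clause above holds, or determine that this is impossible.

UNSATISFIABLE

Suppose r = false.
Unit clause (!s) forces s = false.
Now (s) is unsatisfied and unit — conflict.
So r must be the other value — set r = true.
Unit clause (q) forces q = true.
Now (!q) is unsatisfied and unit — conflict.
Either choice for r ends in contradiction.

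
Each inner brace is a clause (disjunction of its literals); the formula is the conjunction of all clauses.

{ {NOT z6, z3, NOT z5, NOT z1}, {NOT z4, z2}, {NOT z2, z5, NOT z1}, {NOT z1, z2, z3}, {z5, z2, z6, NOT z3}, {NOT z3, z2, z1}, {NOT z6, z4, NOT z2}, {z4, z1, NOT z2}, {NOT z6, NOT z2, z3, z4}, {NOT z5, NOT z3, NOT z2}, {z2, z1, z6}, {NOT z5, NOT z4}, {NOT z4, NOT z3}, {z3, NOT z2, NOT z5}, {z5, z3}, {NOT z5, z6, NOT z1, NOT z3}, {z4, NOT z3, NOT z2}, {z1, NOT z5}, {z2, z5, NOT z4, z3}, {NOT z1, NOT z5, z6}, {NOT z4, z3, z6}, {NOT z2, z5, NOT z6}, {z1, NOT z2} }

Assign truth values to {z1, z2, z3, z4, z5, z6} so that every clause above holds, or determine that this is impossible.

Case z4 = false:
Case z6 = true:
Unit clause (NOT z2) forces z2 = false.
Case z1 = true:
Unit clause (z3) forces z3 = true.
No clause remains; z5 is free.

z1: true, z2: false, z3: true, z4: false, z5: true, z6: true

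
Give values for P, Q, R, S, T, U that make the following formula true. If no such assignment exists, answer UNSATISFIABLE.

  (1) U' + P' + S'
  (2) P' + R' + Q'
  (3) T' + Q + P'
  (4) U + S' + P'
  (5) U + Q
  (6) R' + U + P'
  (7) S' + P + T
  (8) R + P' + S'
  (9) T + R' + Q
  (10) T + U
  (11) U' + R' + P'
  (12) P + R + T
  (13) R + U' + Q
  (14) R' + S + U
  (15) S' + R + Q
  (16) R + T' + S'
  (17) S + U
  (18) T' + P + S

P: 0, Q: 1, R: 1, S: 1, T: 1, U: 1

Branch on U: set U = 1.
Branch on P: set P = 0.
Branch on S: set S = 1.
From the singleton clause (T), T = 1.
From the singleton clause (R), R = 1.
No clause remains; Q is free.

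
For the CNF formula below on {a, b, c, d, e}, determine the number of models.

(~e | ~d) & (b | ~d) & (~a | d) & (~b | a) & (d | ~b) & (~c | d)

4

There are 2^5 = 32 truth assignments over (a, b, c, d, e).
Split on a. With a = 1, the clauses containing a are satisfied and ~a drops from the rest; 2 of the 2^4 = 16 assignments to the other variables satisfy what remains.
With a = 0, by the same count on the reduced clause set, 2 assignments work.
(One model: a=F, b=F, c=F, d=F, e=F.)
Total: 2 + 2 = 4.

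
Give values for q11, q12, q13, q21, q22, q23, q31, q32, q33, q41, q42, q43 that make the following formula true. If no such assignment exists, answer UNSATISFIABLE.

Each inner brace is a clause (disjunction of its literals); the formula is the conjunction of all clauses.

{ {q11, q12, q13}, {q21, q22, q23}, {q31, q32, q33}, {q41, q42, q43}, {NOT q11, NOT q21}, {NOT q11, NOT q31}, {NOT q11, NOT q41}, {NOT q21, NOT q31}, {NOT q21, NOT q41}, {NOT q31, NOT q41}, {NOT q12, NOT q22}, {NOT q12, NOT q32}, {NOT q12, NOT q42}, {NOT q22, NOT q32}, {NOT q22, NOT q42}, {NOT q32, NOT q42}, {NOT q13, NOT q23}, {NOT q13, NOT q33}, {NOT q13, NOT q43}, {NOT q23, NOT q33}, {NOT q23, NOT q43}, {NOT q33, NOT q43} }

UNSATISFIABLE

Try q11 = false.
Try q12 = true.
(NOT q22) alone gives q22 = false.
(NOT q32) alone gives q32 = false.
(NOT q42) alone gives q42 = false.
Try q21 = true.
(NOT q31) alone gives q31 = false.
(q33) alone gives q33 = true.
(NOT q41) alone gives q41 = false.
(q43) alone gives q43 = true.
Now (NOT q43) is unsatisfied and unit — conflict.
That branch fails; take q21 = false instead.
(q23) alone gives q23 = true.
(NOT q13) alone gives q13 = false.
(NOT q33) alone gives q33 = false.
(q31) alone gives q31 = true.
(NOT q41) alone gives q41 = false.
(q43) alone gives q43 = true.
Now (NOT q43) is unsatisfied and unit — conflict.
Either choice for q21 ends in contradiction.
That branch fails; take q12 = false instead.
(q13) alone gives q13 = true.
(NOT q23) alone gives q23 = false.
(NOT q33) alone gives q33 = false.
(NOT q43) alone gives q43 = false.
Try q21 = true.
(NOT q31) alone gives q31 = false.
(q32) alone gives q32 = true.
(NOT q41) alone gives q41 = false.
(q42) alone gives q42 = true.
Now (NOT q42) is unsatisfied and unit — conflict.
That branch fails; take q21 = false instead.
(q22) alone gives q22 = true.
(NOT q32) alone gives q32 = false.
(q31) alone gives q31 = true.
(NOT q41) alone gives q41 = false.
(q42) alone gives q42 = true.
Now (NOT q42) is unsatisfied and unit — conflict.
Either choice for q21 ends in contradiction.
Either choice for q12 ends in contradiction.
That branch fails; take q11 = true instead.
(NOT q21) alone gives q21 = false.
(NOT q31) alone gives q31 = false.
(NOT q41) alone gives q41 = false.
Try q22 = true.
(NOT q12) alone gives q12 = false.
(NOT q32) alone gives q32 = false.
(q33) alone gives q33 = true.
(NOT q42) alone gives q42 = false.
(q43) alone gives q43 = true.
Now (NOT q43) is unsatisfied and unit — conflict.
That branch fails; take q22 = false instead.
(q23) alone gives q23 = true.
(NOT q13) alone gives q13 = false.
(NOT q33) alone gives q33 = false.
(q32) alone gives q32 = true.
(NOT q12) alone gives q12 = false.
(NOT q42) alone gives q42 = false.
(q43) alone gives q43 = true.
Now (NOT q43) is unsatisfied and unit — conflict.
Either choice for q22 ends in contradiction.
Either choice for q11 ends in contradiction.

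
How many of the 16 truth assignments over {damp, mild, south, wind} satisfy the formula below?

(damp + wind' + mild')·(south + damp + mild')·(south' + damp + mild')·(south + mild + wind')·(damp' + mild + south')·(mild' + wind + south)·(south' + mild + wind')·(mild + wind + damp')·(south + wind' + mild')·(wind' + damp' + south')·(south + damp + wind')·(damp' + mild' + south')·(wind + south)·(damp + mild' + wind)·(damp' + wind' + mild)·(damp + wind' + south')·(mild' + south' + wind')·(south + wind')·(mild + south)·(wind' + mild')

1

There are 2^4 = 16 truth assignments over (damp, mild, south, wind).
Check each against the 20 clauses (columns in the order damp, mild, south, wind):
  F F F F  ✗ fails (wind + south)
  F F F T  ✗ fails (south + mild + wind')
  F F T F  ✓ satisfies all
  F F T T  ✗ fails (south' + mild + wind')
  F T F F  ✗ fails (south + damp + mild')
  F T F T  ✗ fails (damp + wind' + mild')
  F T T F  ✗ fails (south' + damp + mild')
  F T T T  ✗ fails (damp + wind' + mild')
  T F F F  ✗ fails (mild + wind + damp')
  T F F T  ✗ fails (south + mild + wind')
  T F T F  ✗ fails (damp' + mild + south')
  T F T T  ✗ fails (damp' + mild + south')
  T T F F  ✗ fails (mild' + wind + south)
  T T F T  ✗ fails (south + wind' + mild')
  T T T F  ✗ fails (damp' + mild' + south')
  T T T T  ✗ fails (wind' + damp' + south')
1 of the 16 rows is a model.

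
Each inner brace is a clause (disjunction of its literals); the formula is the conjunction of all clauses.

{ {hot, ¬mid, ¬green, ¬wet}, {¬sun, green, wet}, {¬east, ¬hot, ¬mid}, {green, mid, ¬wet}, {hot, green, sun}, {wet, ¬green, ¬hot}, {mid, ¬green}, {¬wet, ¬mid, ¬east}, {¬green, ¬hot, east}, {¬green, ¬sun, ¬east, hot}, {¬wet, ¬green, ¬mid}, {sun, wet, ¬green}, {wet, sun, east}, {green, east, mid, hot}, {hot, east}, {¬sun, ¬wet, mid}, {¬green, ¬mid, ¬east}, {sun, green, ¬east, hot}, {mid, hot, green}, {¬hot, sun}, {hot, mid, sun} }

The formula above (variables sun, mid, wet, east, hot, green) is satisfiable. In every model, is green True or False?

Suppose green = True.
Unit clause (mid) forces mid = True.
Unit clause (¬wet) forces wet = False.
Unit clause (¬hot) forces hot = False.
Unit clause (sun) forces sun = True.
Unit clause (¬east) forces east = False.
Now (east) is unsatisfied and unit — conflict.
So every satisfying assignment has green = False.

False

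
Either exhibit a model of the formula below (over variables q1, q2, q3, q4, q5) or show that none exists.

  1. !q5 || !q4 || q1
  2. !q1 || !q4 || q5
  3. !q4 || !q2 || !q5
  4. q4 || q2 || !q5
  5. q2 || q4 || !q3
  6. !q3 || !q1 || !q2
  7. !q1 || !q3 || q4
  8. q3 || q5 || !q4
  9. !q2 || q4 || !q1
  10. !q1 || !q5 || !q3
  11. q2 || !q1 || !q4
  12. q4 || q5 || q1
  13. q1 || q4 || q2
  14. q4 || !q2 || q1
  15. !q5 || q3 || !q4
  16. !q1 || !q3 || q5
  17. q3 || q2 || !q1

q1: false,  q2: true,  q3: true,  q4: true,  q5: false

Case q5 = false:
Case q1 = false:
(q4) alone gives q4 = true.
(q3) alone gives q3 = true.
All clauses hold; q2 can take either value.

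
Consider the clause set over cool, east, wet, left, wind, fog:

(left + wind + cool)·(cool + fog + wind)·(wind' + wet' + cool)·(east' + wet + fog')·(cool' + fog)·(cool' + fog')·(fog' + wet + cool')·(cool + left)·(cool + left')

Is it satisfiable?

Case cool = 0:
(left) alone gives left = 1.
That conflicts with the unit clause (left').
Undo cool and try cool = 1.
(fog) alone gives fog = 1.
That conflicts with the unit clause (fog').
Neither cool = 1 nor cool = 0 works.
No assignment satisfies every clause.

Unsatisfiable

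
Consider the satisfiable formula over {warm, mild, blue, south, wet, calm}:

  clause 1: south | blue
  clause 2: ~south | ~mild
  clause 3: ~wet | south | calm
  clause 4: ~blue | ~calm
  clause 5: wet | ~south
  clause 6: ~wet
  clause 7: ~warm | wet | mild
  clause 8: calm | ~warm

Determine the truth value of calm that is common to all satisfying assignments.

Suppose calm = 1.
(~blue) alone gives blue = 0.
(south) alone gives south = 1.
(~mild) alone gives mild = 0.
(wet) alone gives wet = 1.
That conflicts with the unit clause (~wet).
So every satisfying assignment has calm = False.

False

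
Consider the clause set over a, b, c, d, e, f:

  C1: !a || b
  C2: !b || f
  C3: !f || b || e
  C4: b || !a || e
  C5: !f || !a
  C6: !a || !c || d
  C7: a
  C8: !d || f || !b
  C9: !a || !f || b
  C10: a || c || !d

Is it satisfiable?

From the singleton clause (a), a = true.
From the singleton clause (b), b = true.
From the singleton clause (f), f = true.
Now (!f) is unsatisfied and unit — conflict.
No assignment satisfies every clause.

Unsatisfiable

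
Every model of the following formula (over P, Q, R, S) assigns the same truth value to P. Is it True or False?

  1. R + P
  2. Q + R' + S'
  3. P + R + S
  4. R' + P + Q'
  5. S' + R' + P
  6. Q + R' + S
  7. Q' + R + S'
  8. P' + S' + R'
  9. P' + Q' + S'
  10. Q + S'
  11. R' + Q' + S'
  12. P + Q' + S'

True

Suppose P = 0.
Unit clause (R) forces R = 1.
Unit clause (Q') forces Q = 0.
Unit clause (S') forces S = 0.
That conflicts with the unit clause (S).
So every satisfying assignment has P = True.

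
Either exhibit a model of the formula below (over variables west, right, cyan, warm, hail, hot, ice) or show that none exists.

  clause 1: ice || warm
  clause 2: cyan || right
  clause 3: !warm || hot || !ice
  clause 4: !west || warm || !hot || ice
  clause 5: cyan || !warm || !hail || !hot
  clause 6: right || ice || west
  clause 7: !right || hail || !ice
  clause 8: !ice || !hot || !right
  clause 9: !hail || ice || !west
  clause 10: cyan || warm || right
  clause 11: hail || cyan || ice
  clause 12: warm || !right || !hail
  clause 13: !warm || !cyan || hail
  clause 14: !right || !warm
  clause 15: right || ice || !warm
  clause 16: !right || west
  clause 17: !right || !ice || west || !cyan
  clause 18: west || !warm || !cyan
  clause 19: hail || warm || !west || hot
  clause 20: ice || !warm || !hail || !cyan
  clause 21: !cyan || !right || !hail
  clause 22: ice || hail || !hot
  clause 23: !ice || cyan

Case ice = true:
The clause (cyan) is unit, so cyan = true.
Case warm = false:
Case right = false:
Case hail = true:
Every clause is now satisfied; west, hot are unconstrained.

west: false,  right: false,  cyan: true,  warm: false,  hail: true,  hot: true,  ice: true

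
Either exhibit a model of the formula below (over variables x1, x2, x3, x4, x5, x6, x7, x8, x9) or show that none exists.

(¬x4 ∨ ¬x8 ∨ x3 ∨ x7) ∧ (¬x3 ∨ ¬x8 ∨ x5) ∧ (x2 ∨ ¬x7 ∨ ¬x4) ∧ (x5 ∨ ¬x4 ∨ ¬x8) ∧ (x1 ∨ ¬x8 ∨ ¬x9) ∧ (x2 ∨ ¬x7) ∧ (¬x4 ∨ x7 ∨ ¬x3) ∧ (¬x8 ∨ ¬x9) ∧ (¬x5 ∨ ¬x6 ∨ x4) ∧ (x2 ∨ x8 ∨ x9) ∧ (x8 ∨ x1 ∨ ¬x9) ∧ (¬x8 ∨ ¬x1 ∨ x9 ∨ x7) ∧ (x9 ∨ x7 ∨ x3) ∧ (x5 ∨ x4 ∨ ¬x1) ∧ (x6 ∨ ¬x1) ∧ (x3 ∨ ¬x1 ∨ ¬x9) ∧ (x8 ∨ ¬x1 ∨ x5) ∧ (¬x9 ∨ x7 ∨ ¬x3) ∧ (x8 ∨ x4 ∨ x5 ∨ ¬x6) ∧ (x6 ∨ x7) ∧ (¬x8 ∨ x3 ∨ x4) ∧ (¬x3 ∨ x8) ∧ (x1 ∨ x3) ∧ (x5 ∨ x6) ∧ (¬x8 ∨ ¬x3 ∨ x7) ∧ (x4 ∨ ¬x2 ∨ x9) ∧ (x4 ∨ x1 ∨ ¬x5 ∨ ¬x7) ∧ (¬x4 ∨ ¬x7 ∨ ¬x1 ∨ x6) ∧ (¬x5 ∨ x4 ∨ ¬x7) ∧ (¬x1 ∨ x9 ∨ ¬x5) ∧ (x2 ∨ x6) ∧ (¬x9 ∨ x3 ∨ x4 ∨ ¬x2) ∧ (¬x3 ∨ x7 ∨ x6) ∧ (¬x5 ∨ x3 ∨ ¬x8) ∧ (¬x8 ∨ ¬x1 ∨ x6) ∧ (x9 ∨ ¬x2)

Suppose x2 = True.
The clause (x9) is unit, so x9 = True.
The clause (¬x8) is unit, so x8 = False.
The clause (x1) is unit, so x1 = True.
The clause (x6) is unit, so x6 = True.
The clause (x3) is unit, so x3 = True.
That conflicts with the unit clause (¬x3).
Backtrack on x2: now try x2 = False.
The clause (¬x7) is unit, so x7 = False.
The clause (x6) is unit, so x6 = True.
Suppose x4 = False.
The clause (¬x5) is unit, so x5 = False.
The clause (¬x1) is unit, so x1 = False.
The clause (x8) is unit, so x8 = True.
The clause (¬x3) is unit, so x3 = False.
That conflicts with the unit clause (x3).
Backtrack on x4: now try x4 = True.
The clause (¬x3) is unit, so x3 = False.
The clause (¬x8) is unit, so x8 = False.
The clause (x9) is unit, so x9 = True.
The clause (x1) is unit, so x1 = True.
That conflicts with the unit clause (¬x1).
Either choice for x4 ends in contradiction.
Either choice for x2 ends in contradiction.

UNSATISFIABLE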